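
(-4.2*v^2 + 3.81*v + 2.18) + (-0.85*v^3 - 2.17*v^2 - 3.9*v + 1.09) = -0.85*v^3 - 6.37*v^2 - 0.0899999999999999*v + 3.27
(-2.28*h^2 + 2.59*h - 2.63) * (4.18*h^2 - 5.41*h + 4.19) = -9.5304*h^4 + 23.161*h^3 - 34.5585*h^2 + 25.0804*h - 11.0197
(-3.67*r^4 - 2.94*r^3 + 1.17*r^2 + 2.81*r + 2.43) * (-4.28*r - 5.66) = 15.7076*r^5 + 33.3554*r^4 + 11.6328*r^3 - 18.649*r^2 - 26.305*r - 13.7538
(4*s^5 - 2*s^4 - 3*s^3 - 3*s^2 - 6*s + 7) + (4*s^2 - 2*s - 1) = 4*s^5 - 2*s^4 - 3*s^3 + s^2 - 8*s + 6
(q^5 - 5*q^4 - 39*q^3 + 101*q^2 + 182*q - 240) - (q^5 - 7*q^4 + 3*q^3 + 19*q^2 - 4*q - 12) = 2*q^4 - 42*q^3 + 82*q^2 + 186*q - 228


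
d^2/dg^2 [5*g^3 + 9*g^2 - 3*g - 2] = 30*g + 18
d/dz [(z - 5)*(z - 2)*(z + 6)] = 3*z^2 - 2*z - 32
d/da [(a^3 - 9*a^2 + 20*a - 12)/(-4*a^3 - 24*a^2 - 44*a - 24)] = 3*(-5*a^4 + 6*a^3 + 55*a^2 - 12*a - 84)/(4*(a^6 + 12*a^5 + 58*a^4 + 144*a^3 + 193*a^2 + 132*a + 36))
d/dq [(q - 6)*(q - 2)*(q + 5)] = 3*q^2 - 6*q - 28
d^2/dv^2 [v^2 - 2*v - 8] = 2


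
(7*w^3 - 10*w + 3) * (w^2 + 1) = 7*w^5 - 3*w^3 + 3*w^2 - 10*w + 3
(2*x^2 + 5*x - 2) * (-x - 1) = -2*x^3 - 7*x^2 - 3*x + 2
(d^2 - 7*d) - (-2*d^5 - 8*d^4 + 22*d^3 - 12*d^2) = 2*d^5 + 8*d^4 - 22*d^3 + 13*d^2 - 7*d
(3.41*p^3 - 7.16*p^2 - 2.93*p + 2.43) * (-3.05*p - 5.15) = -10.4005*p^4 + 4.2765*p^3 + 45.8105*p^2 + 7.678*p - 12.5145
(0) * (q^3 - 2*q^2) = 0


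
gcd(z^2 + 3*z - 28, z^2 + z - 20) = z - 4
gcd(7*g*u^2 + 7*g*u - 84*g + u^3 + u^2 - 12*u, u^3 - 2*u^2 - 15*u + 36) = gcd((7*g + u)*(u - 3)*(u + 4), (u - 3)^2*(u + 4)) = u^2 + u - 12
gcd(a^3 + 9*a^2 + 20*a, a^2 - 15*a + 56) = 1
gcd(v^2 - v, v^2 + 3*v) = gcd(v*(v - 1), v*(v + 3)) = v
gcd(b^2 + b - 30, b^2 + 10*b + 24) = b + 6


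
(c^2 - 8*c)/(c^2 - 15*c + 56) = c/(c - 7)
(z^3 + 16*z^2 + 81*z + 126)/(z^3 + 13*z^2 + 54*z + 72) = (z + 7)/(z + 4)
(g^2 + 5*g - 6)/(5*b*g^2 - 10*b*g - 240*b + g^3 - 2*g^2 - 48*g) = (g - 1)/(5*b*g - 40*b + g^2 - 8*g)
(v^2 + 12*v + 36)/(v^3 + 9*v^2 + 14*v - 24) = (v + 6)/(v^2 + 3*v - 4)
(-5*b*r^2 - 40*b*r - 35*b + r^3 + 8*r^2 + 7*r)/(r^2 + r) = -5*b - 35*b/r + r + 7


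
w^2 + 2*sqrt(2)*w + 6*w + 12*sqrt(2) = (w + 6)*(w + 2*sqrt(2))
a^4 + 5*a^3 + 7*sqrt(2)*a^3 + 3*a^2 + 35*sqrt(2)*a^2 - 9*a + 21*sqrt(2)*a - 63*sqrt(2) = (a - 1)*(a + 3)^2*(a + 7*sqrt(2))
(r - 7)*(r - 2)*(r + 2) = r^3 - 7*r^2 - 4*r + 28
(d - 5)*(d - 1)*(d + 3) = d^3 - 3*d^2 - 13*d + 15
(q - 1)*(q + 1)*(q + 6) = q^3 + 6*q^2 - q - 6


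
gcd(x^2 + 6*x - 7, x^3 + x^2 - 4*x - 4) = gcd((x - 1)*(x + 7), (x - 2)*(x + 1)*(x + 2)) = 1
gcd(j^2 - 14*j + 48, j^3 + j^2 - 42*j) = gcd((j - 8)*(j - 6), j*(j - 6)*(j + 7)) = j - 6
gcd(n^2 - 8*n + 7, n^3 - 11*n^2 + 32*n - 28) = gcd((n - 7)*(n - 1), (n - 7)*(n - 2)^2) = n - 7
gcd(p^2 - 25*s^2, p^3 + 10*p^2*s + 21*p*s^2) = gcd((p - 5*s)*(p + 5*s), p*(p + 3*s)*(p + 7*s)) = 1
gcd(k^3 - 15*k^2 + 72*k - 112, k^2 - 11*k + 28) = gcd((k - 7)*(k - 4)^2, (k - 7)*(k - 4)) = k^2 - 11*k + 28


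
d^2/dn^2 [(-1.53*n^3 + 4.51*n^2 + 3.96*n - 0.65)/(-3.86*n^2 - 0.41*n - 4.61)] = (5.6843418860808e-14*n^5 + 1.13686837721616e-13*n^4 - 157.66687*n^3 + 556.981434*n^2 + 624.066114*n - 199.6388)/(57.512456*n^6 + 18.326508*n^5 + 208.008066*n^4 + 43.843637*n^3 + 248.424141*n^2 + 26.140083*n + 97.972181)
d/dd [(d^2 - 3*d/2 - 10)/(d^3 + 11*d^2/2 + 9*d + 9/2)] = (-4*d^4 + 12*d^3 + 189*d^2 + 476*d + 333)/(4*d^6 + 44*d^5 + 193*d^4 + 432*d^3 + 522*d^2 + 324*d + 81)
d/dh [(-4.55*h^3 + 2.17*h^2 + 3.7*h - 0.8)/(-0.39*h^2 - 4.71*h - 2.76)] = (1.7745*h^4 + 42.861*h^3 + 28.8963*h^2 - 12.6024*h - 13.98)/(0.1521*h^4 + 3.6738*h^3 + 24.3369*h^2 + 25.9992*h + 7.6176)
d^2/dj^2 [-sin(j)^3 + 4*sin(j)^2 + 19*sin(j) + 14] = 9*sin(j)^3 - 16*sin(j)^2 - 25*sin(j) + 8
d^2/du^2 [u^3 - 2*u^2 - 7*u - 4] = 6*u - 4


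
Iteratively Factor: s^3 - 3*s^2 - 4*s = (s + 1)*(s^2 - 4*s) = s*(s + 1)*(s - 4)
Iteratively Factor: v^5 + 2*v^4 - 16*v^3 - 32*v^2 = (v + 4)*(v^4 - 2*v^3 - 8*v^2) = v*(v + 4)*(v^3 - 2*v^2 - 8*v) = v^2*(v + 4)*(v^2 - 2*v - 8) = v^2*(v + 2)*(v + 4)*(v - 4)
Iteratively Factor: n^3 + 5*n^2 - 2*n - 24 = (n + 4)*(n^2 + n - 6) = (n + 3)*(n + 4)*(n - 2)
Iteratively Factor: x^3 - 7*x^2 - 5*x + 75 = (x - 5)*(x^2 - 2*x - 15) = (x - 5)*(x + 3)*(x - 5)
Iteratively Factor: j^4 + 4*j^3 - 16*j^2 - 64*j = (j)*(j^3 + 4*j^2 - 16*j - 64) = j*(j - 4)*(j^2 + 8*j + 16) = j*(j - 4)*(j + 4)*(j + 4)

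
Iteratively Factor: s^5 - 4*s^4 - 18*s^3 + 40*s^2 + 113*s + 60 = (s + 3)*(s^4 - 7*s^3 + 3*s^2 + 31*s + 20) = (s - 4)*(s + 3)*(s^3 - 3*s^2 - 9*s - 5) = (s - 5)*(s - 4)*(s + 3)*(s^2 + 2*s + 1) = (s - 5)*(s - 4)*(s + 1)*(s + 3)*(s + 1)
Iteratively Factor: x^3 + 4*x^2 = (x + 4)*(x^2) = x*(x + 4)*(x)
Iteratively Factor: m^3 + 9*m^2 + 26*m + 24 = (m + 3)*(m^2 + 6*m + 8) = (m + 3)*(m + 4)*(m + 2)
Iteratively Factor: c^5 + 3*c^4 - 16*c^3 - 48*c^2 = (c)*(c^4 + 3*c^3 - 16*c^2 - 48*c) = c*(c + 4)*(c^3 - c^2 - 12*c) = c^2*(c + 4)*(c^2 - c - 12) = c^2*(c + 3)*(c + 4)*(c - 4)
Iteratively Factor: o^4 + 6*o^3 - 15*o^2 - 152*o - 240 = (o + 3)*(o^3 + 3*o^2 - 24*o - 80) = (o - 5)*(o + 3)*(o^2 + 8*o + 16) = (o - 5)*(o + 3)*(o + 4)*(o + 4)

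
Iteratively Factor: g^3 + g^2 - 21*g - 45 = (g + 3)*(g^2 - 2*g - 15) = (g - 5)*(g + 3)*(g + 3)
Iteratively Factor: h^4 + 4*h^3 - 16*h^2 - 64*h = (h - 4)*(h^3 + 8*h^2 + 16*h) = (h - 4)*(h + 4)*(h^2 + 4*h) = h*(h - 4)*(h + 4)*(h + 4)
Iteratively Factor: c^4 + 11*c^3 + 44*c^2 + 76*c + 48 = (c + 4)*(c^3 + 7*c^2 + 16*c + 12) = (c + 3)*(c + 4)*(c^2 + 4*c + 4) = (c + 2)*(c + 3)*(c + 4)*(c + 2)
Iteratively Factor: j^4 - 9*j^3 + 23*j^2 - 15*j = (j - 1)*(j^3 - 8*j^2 + 15*j) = (j - 5)*(j - 1)*(j^2 - 3*j) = (j - 5)*(j - 3)*(j - 1)*(j)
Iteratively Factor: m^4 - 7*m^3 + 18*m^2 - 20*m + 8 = (m - 1)*(m^3 - 6*m^2 + 12*m - 8) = (m - 2)*(m - 1)*(m^2 - 4*m + 4) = (m - 2)^2*(m - 1)*(m - 2)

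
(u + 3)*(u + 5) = u^2 + 8*u + 15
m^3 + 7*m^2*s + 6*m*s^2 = m*(m + s)*(m + 6*s)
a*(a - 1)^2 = a^3 - 2*a^2 + a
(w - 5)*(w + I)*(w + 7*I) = w^3 - 5*w^2 + 8*I*w^2 - 7*w - 40*I*w + 35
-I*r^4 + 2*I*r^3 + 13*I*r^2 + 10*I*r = r*(r - 5)*(r + 2)*(-I*r - I)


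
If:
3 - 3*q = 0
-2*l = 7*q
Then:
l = -7/2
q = 1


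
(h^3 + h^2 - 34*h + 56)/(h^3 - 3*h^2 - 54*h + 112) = (h - 4)/(h - 8)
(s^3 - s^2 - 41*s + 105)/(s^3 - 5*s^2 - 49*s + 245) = (s - 3)/(s - 7)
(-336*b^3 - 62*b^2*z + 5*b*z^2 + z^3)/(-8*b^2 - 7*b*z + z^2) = (42*b^2 + 13*b*z + z^2)/(b + z)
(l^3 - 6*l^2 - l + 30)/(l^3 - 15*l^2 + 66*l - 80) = (l^2 - l - 6)/(l^2 - 10*l + 16)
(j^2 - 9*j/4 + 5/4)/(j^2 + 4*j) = (4*j^2 - 9*j + 5)/(4*j*(j + 4))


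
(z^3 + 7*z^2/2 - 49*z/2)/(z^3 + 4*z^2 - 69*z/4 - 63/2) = 2*z*(z + 7)/(2*z^2 + 15*z + 18)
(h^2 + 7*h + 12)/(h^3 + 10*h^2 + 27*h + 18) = (h + 4)/(h^2 + 7*h + 6)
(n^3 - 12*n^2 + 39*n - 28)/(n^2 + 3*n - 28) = (n^2 - 8*n + 7)/(n + 7)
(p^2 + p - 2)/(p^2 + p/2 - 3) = 2*(p - 1)/(2*p - 3)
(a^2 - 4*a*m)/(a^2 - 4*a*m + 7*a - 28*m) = a/(a + 7)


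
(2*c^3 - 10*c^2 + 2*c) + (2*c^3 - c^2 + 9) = 4*c^3 - 11*c^2 + 2*c + 9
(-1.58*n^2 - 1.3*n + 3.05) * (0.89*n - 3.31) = -1.4062*n^3 + 4.0728*n^2 + 7.0175*n - 10.0955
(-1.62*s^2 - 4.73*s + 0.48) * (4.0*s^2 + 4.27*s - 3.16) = -6.48*s^4 - 25.8374*s^3 - 13.1579*s^2 + 16.9964*s - 1.5168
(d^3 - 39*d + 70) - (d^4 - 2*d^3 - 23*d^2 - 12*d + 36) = -d^4 + 3*d^3 + 23*d^2 - 27*d + 34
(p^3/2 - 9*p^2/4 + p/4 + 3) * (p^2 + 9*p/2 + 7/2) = p^5/2 - 65*p^3/8 - 15*p^2/4 + 115*p/8 + 21/2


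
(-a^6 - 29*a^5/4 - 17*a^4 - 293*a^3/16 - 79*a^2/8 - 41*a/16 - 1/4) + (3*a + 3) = -a^6 - 29*a^5/4 - 17*a^4 - 293*a^3/16 - 79*a^2/8 + 7*a/16 + 11/4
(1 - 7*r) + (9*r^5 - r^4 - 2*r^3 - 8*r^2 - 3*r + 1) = 9*r^5 - r^4 - 2*r^3 - 8*r^2 - 10*r + 2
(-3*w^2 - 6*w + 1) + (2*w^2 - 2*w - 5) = -w^2 - 8*w - 4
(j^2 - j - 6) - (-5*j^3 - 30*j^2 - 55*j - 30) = 5*j^3 + 31*j^2 + 54*j + 24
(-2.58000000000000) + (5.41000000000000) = 2.83000000000000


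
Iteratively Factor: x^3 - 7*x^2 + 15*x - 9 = (x - 3)*(x^2 - 4*x + 3) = (x - 3)^2*(x - 1)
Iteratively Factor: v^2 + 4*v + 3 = (v + 1)*(v + 3)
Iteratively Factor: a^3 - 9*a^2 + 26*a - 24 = (a - 2)*(a^2 - 7*a + 12) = (a - 4)*(a - 2)*(a - 3)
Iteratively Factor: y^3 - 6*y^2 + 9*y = (y - 3)*(y^2 - 3*y) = y*(y - 3)*(y - 3)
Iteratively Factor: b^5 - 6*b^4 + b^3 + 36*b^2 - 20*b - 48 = (b - 4)*(b^4 - 2*b^3 - 7*b^2 + 8*b + 12) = (b - 4)*(b + 2)*(b^3 - 4*b^2 + b + 6) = (b - 4)*(b - 3)*(b + 2)*(b^2 - b - 2) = (b - 4)*(b - 3)*(b + 1)*(b + 2)*(b - 2)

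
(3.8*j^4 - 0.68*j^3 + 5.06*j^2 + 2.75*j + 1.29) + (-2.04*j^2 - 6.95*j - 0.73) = 3.8*j^4 - 0.68*j^3 + 3.02*j^2 - 4.2*j + 0.56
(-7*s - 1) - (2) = -7*s - 3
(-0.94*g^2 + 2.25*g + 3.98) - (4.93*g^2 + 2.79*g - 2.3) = -5.87*g^2 - 0.54*g + 6.28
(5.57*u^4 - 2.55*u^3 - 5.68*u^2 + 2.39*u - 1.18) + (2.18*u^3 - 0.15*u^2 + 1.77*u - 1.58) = 5.57*u^4 - 0.37*u^3 - 5.83*u^2 + 4.16*u - 2.76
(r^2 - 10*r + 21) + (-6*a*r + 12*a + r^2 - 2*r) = -6*a*r + 12*a + 2*r^2 - 12*r + 21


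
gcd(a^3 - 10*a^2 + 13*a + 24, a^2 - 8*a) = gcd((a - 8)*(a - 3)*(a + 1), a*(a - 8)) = a - 8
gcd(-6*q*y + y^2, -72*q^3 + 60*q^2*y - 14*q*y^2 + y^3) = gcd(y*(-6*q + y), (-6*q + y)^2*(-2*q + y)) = -6*q + y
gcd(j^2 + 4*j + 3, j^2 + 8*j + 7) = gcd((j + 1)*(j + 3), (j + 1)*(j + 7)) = j + 1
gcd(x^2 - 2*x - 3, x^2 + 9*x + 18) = 1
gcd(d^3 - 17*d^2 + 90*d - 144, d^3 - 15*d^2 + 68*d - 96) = d^2 - 11*d + 24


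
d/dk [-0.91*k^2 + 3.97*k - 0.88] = 3.97 - 1.82*k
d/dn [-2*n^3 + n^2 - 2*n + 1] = -6*n^2 + 2*n - 2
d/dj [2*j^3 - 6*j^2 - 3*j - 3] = 6*j^2 - 12*j - 3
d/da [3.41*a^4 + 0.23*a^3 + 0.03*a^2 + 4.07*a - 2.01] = 13.64*a^3 + 0.69*a^2 + 0.06*a + 4.07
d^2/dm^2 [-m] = 0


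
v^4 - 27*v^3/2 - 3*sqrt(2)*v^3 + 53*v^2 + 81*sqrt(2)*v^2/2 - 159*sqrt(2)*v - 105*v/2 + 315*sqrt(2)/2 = (v - 7)*(v - 5)*(v - 3/2)*(v - 3*sqrt(2))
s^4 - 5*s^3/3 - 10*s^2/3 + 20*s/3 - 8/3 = (s - 2)*(s - 1)*(s - 2/3)*(s + 2)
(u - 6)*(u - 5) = u^2 - 11*u + 30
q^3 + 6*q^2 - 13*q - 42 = (q - 3)*(q + 2)*(q + 7)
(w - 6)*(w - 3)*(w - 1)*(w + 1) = w^4 - 9*w^3 + 17*w^2 + 9*w - 18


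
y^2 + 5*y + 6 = (y + 2)*(y + 3)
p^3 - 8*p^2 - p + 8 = (p - 8)*(p - 1)*(p + 1)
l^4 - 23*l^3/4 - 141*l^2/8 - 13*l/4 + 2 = (l - 8)*(l - 1/4)*(l + 1/2)*(l + 2)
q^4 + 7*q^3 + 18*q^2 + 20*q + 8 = (q + 1)*(q + 2)^3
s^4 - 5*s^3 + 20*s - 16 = (s - 4)*(s - 2)*(s - 1)*(s + 2)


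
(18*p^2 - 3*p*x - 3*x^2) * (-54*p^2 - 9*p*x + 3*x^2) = -972*p^4 + 243*p^2*x^2 + 18*p*x^3 - 9*x^4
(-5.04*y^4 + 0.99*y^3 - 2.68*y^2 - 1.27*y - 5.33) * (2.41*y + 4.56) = -12.1464*y^5 - 20.5965*y^4 - 1.9444*y^3 - 15.2815*y^2 - 18.6365*y - 24.3048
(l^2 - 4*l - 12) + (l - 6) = l^2 - 3*l - 18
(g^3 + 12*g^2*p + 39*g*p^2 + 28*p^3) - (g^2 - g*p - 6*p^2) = g^3 + 12*g^2*p - g^2 + 39*g*p^2 + g*p + 28*p^3 + 6*p^2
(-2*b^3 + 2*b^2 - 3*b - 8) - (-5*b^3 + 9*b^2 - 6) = 3*b^3 - 7*b^2 - 3*b - 2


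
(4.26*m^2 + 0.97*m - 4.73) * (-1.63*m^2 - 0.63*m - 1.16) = -6.9438*m^4 - 4.2649*m^3 + 2.1572*m^2 + 1.8547*m + 5.4868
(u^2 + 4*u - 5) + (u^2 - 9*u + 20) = 2*u^2 - 5*u + 15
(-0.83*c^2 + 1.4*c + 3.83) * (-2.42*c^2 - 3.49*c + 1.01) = 2.0086*c^4 - 0.4913*c^3 - 14.9929*c^2 - 11.9527*c + 3.8683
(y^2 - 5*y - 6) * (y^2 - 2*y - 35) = y^4 - 7*y^3 - 31*y^2 + 187*y + 210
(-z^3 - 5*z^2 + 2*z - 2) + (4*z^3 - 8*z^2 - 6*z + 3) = 3*z^3 - 13*z^2 - 4*z + 1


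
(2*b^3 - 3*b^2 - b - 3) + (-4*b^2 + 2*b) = 2*b^3 - 7*b^2 + b - 3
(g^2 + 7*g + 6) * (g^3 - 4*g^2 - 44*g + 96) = g^5 + 3*g^4 - 66*g^3 - 236*g^2 + 408*g + 576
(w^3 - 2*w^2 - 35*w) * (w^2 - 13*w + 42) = w^5 - 15*w^4 + 33*w^3 + 371*w^2 - 1470*w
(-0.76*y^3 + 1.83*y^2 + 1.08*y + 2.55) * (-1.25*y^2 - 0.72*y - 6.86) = 0.95*y^5 - 1.7403*y^4 + 2.546*y^3 - 16.5189*y^2 - 9.2448*y - 17.493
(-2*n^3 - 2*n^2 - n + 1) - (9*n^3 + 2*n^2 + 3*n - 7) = -11*n^3 - 4*n^2 - 4*n + 8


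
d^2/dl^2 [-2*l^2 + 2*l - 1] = -4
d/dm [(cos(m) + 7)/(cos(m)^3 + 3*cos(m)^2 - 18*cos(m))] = 2*(cos(m)^3 + 12*cos(m)^2 + 21*cos(m) - 63)*sin(m)/((cos(m) - 3)^2*(cos(m) + 6)^2*cos(m)^2)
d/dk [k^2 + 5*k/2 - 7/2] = 2*k + 5/2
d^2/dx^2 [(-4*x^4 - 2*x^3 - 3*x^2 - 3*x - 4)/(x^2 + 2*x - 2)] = 2*(-4*x^6 - 24*x^5 - 24*x^4 + 119*x^3 - 102*x^2 - 66*x - 48)/(x^6 + 6*x^5 + 6*x^4 - 16*x^3 - 12*x^2 + 24*x - 8)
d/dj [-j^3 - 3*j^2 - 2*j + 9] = -3*j^2 - 6*j - 2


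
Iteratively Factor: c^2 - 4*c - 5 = (c + 1)*(c - 5)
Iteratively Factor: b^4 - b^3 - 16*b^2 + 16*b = (b - 4)*(b^3 + 3*b^2 - 4*b) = (b - 4)*(b + 4)*(b^2 - b) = (b - 4)*(b - 1)*(b + 4)*(b)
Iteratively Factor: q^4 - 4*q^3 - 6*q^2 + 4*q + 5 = (q + 1)*(q^3 - 5*q^2 - q + 5) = (q - 1)*(q + 1)*(q^2 - 4*q - 5) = (q - 5)*(q - 1)*(q + 1)*(q + 1)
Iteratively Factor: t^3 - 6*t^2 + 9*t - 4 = (t - 1)*(t^2 - 5*t + 4) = (t - 1)^2*(t - 4)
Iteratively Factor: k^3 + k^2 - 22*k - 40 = (k - 5)*(k^2 + 6*k + 8) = (k - 5)*(k + 2)*(k + 4)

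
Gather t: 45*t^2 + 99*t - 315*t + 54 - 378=45*t^2 - 216*t - 324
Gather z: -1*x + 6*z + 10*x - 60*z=9*x - 54*z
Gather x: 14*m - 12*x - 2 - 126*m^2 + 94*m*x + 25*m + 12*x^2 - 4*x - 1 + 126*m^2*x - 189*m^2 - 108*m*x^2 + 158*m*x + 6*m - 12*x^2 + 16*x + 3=-315*m^2 - 108*m*x^2 + 45*m + x*(126*m^2 + 252*m)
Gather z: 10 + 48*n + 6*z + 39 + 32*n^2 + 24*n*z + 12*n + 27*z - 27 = 32*n^2 + 60*n + z*(24*n + 33) + 22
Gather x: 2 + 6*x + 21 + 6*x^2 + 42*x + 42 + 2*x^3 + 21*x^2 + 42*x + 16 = 2*x^3 + 27*x^2 + 90*x + 81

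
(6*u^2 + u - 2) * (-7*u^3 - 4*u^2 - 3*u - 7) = -42*u^5 - 31*u^4 - 8*u^3 - 37*u^2 - u + 14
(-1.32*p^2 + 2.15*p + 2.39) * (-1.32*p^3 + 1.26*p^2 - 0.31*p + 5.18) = 1.7424*p^5 - 4.5012*p^4 - 0.0366000000000002*p^3 - 4.4927*p^2 + 10.3961*p + 12.3802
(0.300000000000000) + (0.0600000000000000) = 0.360000000000000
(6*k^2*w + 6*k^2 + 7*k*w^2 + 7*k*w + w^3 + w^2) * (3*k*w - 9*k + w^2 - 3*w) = 18*k^3*w^2 - 36*k^3*w - 54*k^3 + 27*k^2*w^3 - 54*k^2*w^2 - 81*k^2*w + 10*k*w^4 - 20*k*w^3 - 30*k*w^2 + w^5 - 2*w^4 - 3*w^3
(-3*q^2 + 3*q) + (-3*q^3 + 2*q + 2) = -3*q^3 - 3*q^2 + 5*q + 2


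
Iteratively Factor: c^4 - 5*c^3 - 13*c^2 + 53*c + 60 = (c + 1)*(c^3 - 6*c^2 - 7*c + 60) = (c - 5)*(c + 1)*(c^2 - c - 12) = (c - 5)*(c + 1)*(c + 3)*(c - 4)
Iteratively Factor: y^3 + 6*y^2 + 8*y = (y)*(y^2 + 6*y + 8) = y*(y + 4)*(y + 2)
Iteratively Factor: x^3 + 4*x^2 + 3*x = (x + 3)*(x^2 + x) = (x + 1)*(x + 3)*(x)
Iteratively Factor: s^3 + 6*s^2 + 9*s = (s + 3)*(s^2 + 3*s) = s*(s + 3)*(s + 3)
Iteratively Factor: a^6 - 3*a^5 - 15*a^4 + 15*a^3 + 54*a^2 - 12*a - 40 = (a + 2)*(a^5 - 5*a^4 - 5*a^3 + 25*a^2 + 4*a - 20) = (a - 5)*(a + 2)*(a^4 - 5*a^2 + 4) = (a - 5)*(a - 1)*(a + 2)*(a^3 + a^2 - 4*a - 4) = (a - 5)*(a - 2)*(a - 1)*(a + 2)*(a^2 + 3*a + 2) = (a - 5)*(a - 2)*(a - 1)*(a + 1)*(a + 2)*(a + 2)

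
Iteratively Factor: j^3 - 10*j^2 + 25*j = (j - 5)*(j^2 - 5*j) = j*(j - 5)*(j - 5)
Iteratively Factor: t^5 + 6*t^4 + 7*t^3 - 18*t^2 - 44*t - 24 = (t + 3)*(t^4 + 3*t^3 - 2*t^2 - 12*t - 8) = (t + 2)*(t + 3)*(t^3 + t^2 - 4*t - 4) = (t + 2)^2*(t + 3)*(t^2 - t - 2) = (t + 1)*(t + 2)^2*(t + 3)*(t - 2)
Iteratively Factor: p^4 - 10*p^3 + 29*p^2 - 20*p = (p - 4)*(p^3 - 6*p^2 + 5*p) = (p - 5)*(p - 4)*(p^2 - p) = (p - 5)*(p - 4)*(p - 1)*(p)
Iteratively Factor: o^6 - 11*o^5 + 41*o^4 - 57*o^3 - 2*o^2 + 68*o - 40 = (o - 5)*(o^5 - 6*o^4 + 11*o^3 - 2*o^2 - 12*o + 8) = (o - 5)*(o + 1)*(o^4 - 7*o^3 + 18*o^2 - 20*o + 8) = (o - 5)*(o - 2)*(o + 1)*(o^3 - 5*o^2 + 8*o - 4) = (o - 5)*(o - 2)^2*(o + 1)*(o^2 - 3*o + 2) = (o - 5)*(o - 2)^2*(o - 1)*(o + 1)*(o - 2)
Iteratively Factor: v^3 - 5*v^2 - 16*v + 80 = (v - 5)*(v^2 - 16) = (v - 5)*(v - 4)*(v + 4)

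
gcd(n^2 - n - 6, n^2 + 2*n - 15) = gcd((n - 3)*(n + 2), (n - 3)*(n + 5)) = n - 3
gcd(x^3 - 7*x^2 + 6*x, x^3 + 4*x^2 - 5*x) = x^2 - x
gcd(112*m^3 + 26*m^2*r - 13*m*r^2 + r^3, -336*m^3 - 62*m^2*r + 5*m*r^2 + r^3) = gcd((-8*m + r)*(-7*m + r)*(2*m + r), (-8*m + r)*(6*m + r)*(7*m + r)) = -8*m + r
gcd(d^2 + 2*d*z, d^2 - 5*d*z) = d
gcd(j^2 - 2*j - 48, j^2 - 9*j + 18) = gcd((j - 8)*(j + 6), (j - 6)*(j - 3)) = 1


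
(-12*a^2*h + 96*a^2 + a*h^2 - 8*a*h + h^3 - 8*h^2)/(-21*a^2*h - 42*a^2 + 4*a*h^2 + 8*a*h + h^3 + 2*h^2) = (4*a*h - 32*a + h^2 - 8*h)/(7*a*h + 14*a + h^2 + 2*h)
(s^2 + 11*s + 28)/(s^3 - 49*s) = (s + 4)/(s*(s - 7))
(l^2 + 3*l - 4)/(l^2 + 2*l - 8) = (l - 1)/(l - 2)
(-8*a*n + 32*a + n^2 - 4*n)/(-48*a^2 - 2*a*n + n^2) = (n - 4)/(6*a + n)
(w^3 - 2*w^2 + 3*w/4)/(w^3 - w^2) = (w^2 - 2*w + 3/4)/(w*(w - 1))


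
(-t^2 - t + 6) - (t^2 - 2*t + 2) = -2*t^2 + t + 4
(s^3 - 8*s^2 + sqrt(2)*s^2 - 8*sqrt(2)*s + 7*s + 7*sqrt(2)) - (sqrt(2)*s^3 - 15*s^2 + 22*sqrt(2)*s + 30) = -sqrt(2)*s^3 + s^3 + sqrt(2)*s^2 + 7*s^2 - 30*sqrt(2)*s + 7*s - 30 + 7*sqrt(2)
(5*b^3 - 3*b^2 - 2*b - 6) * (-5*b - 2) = -25*b^4 + 5*b^3 + 16*b^2 + 34*b + 12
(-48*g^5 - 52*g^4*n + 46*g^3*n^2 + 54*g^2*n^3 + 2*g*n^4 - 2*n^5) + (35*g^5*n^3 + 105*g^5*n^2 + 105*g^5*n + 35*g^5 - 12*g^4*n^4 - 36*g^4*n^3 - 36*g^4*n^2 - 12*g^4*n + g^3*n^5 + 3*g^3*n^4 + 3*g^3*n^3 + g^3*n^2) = 35*g^5*n^3 + 105*g^5*n^2 + 105*g^5*n - 13*g^5 - 12*g^4*n^4 - 36*g^4*n^3 - 36*g^4*n^2 - 64*g^4*n + g^3*n^5 + 3*g^3*n^4 + 3*g^3*n^3 + 47*g^3*n^2 + 54*g^2*n^3 + 2*g*n^4 - 2*n^5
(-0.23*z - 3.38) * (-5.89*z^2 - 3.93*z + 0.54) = 1.3547*z^3 + 20.8121*z^2 + 13.1592*z - 1.8252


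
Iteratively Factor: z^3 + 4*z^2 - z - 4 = (z - 1)*(z^2 + 5*z + 4) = (z - 1)*(z + 1)*(z + 4)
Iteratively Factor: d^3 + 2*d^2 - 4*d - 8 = (d + 2)*(d^2 - 4) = (d - 2)*(d + 2)*(d + 2)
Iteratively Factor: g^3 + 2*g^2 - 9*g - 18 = (g + 2)*(g^2 - 9) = (g + 2)*(g + 3)*(g - 3)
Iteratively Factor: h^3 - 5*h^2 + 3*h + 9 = (h + 1)*(h^2 - 6*h + 9) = (h - 3)*(h + 1)*(h - 3)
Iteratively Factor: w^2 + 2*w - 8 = (w + 4)*(w - 2)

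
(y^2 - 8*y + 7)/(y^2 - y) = (y - 7)/y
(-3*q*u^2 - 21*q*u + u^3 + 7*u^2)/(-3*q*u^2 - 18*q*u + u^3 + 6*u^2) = (u + 7)/(u + 6)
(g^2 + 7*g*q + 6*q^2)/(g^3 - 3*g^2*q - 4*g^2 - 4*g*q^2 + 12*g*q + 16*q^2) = (-g - 6*q)/(-g^2 + 4*g*q + 4*g - 16*q)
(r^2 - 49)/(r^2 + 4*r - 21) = (r - 7)/(r - 3)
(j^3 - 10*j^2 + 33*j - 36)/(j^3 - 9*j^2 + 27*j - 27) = (j - 4)/(j - 3)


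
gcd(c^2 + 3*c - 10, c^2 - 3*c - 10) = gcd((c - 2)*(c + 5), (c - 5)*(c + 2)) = 1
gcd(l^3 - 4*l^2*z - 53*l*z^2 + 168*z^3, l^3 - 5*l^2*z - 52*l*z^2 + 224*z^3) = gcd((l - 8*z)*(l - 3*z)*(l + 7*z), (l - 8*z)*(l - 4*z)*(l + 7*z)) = -l^2 + l*z + 56*z^2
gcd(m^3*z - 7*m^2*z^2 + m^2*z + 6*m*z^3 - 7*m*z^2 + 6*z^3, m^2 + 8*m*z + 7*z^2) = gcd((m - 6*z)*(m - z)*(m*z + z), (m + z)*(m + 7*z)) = 1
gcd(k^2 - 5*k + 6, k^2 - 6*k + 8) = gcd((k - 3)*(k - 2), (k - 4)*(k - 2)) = k - 2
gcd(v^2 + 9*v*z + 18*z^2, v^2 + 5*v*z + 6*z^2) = v + 3*z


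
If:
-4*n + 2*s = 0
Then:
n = s/2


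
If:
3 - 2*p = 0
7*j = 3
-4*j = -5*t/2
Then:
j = 3/7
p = 3/2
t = 24/35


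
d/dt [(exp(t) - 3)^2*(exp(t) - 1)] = (exp(t) - 3)*(3*exp(t) - 5)*exp(t)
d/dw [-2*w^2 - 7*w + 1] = -4*w - 7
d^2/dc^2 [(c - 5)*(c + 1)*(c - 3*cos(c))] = 3*c^2*cos(c) - 12*sqrt(2)*c*cos(c + pi/4) + 6*c - 24*sin(c) - 21*cos(c) - 8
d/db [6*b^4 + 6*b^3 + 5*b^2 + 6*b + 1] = 24*b^3 + 18*b^2 + 10*b + 6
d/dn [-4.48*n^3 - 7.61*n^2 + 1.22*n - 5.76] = -13.44*n^2 - 15.22*n + 1.22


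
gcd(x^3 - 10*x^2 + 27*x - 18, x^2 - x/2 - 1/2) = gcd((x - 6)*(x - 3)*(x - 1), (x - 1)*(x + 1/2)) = x - 1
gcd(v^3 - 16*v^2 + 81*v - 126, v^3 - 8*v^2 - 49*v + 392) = v - 7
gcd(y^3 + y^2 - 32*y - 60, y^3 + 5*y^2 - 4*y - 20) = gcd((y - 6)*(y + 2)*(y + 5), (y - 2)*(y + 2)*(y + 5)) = y^2 + 7*y + 10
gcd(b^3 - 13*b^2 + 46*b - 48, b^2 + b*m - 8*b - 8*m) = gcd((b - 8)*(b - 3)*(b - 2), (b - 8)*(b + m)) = b - 8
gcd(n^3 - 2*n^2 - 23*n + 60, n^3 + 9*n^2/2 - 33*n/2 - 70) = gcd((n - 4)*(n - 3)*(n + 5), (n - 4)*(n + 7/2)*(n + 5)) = n^2 + n - 20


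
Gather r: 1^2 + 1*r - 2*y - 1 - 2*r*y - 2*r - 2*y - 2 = r*(-2*y - 1) - 4*y - 2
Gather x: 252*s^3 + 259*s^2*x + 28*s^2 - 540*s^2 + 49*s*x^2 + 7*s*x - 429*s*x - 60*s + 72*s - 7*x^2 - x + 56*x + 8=252*s^3 - 512*s^2 + 12*s + x^2*(49*s - 7) + x*(259*s^2 - 422*s + 55) + 8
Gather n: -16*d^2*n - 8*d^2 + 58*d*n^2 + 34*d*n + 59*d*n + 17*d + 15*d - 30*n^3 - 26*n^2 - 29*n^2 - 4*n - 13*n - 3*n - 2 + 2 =-8*d^2 + 32*d - 30*n^3 + n^2*(58*d - 55) + n*(-16*d^2 + 93*d - 20)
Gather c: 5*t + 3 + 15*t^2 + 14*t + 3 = 15*t^2 + 19*t + 6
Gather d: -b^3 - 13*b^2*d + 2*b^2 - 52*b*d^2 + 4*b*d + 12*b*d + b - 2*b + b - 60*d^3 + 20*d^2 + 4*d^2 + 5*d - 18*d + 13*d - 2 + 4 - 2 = -b^3 + 2*b^2 - 60*d^3 + d^2*(24 - 52*b) + d*(-13*b^2 + 16*b)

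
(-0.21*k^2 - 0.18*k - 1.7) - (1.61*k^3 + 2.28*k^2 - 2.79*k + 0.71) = -1.61*k^3 - 2.49*k^2 + 2.61*k - 2.41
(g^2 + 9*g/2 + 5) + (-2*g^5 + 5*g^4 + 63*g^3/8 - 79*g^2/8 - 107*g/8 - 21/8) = -2*g^5 + 5*g^4 + 63*g^3/8 - 71*g^2/8 - 71*g/8 + 19/8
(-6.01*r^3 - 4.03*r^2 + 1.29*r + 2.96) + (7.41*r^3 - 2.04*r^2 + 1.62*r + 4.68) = 1.4*r^3 - 6.07*r^2 + 2.91*r + 7.64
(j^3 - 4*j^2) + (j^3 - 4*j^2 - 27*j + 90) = 2*j^3 - 8*j^2 - 27*j + 90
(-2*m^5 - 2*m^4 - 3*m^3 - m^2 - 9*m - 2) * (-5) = 10*m^5 + 10*m^4 + 15*m^3 + 5*m^2 + 45*m + 10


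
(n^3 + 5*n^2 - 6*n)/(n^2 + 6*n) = n - 1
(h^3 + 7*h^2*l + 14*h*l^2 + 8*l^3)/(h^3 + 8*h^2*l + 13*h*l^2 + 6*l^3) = (h^2 + 6*h*l + 8*l^2)/(h^2 + 7*h*l + 6*l^2)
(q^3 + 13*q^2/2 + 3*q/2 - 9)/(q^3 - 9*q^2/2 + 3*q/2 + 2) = (2*q^2 + 15*q + 18)/(2*q^2 - 7*q - 4)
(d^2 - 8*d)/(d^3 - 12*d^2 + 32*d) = 1/(d - 4)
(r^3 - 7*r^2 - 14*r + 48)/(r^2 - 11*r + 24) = (r^2 + r - 6)/(r - 3)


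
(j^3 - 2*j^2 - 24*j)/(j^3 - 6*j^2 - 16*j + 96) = j/(j - 4)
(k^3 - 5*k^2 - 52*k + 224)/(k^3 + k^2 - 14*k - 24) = (k^2 - k - 56)/(k^2 + 5*k + 6)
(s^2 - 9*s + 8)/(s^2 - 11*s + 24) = (s - 1)/(s - 3)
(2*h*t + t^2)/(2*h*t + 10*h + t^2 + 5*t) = t/(t + 5)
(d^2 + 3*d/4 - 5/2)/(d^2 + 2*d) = (d - 5/4)/d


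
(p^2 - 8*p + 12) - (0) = p^2 - 8*p + 12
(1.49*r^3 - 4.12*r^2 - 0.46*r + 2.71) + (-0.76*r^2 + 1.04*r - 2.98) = 1.49*r^3 - 4.88*r^2 + 0.58*r - 0.27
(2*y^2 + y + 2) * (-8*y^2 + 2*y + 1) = -16*y^4 - 4*y^3 - 12*y^2 + 5*y + 2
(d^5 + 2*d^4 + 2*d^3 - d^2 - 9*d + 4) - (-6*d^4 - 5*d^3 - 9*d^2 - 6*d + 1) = d^5 + 8*d^4 + 7*d^3 + 8*d^2 - 3*d + 3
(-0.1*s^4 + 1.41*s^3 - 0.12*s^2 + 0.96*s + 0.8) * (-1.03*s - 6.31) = 0.103*s^5 - 0.8213*s^4 - 8.7735*s^3 - 0.2316*s^2 - 6.8816*s - 5.048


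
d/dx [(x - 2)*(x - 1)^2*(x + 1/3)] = 4*x^3 - 11*x^2 + 22*x/3 - 1/3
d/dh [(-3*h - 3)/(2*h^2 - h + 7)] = 3*(-2*h^2 + h + (h + 1)*(4*h - 1) - 7)/(2*h^2 - h + 7)^2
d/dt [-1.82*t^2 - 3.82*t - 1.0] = -3.64*t - 3.82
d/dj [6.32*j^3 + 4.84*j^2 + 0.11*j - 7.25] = 18.96*j^2 + 9.68*j + 0.11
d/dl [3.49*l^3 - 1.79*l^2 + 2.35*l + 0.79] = 10.47*l^2 - 3.58*l + 2.35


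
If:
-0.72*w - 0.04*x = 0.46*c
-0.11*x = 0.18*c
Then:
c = -0.611111111111111*x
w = 0.334876543209877*x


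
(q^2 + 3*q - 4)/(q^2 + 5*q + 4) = (q - 1)/(q + 1)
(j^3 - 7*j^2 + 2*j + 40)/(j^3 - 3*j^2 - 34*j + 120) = (j + 2)/(j + 6)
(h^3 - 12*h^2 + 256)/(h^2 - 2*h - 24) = (h^2 - 16*h + 64)/(h - 6)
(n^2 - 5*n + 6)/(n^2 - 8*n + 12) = (n - 3)/(n - 6)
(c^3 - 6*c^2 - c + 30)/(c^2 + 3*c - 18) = (c^2 - 3*c - 10)/(c + 6)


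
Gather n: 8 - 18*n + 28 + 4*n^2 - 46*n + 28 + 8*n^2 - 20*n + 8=12*n^2 - 84*n + 72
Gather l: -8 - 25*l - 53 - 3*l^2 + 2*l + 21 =-3*l^2 - 23*l - 40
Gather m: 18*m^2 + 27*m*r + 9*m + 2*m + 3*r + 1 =18*m^2 + m*(27*r + 11) + 3*r + 1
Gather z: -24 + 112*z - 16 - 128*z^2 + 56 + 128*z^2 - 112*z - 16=0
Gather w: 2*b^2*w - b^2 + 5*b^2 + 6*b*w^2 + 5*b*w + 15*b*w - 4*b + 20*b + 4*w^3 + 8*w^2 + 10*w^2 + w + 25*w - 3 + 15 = 4*b^2 + 16*b + 4*w^3 + w^2*(6*b + 18) + w*(2*b^2 + 20*b + 26) + 12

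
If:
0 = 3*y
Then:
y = 0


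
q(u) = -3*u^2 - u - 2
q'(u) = -6*u - 1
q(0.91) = -5.39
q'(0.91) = -6.46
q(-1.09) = -4.47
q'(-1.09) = 5.54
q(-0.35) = -2.02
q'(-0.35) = 1.10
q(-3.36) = -32.51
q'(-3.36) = 19.16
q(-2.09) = -13.01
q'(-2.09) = 11.54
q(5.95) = -114.16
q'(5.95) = -36.70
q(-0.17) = -1.92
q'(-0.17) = 0.02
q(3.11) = -34.13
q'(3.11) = -19.66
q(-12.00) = -422.00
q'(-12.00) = 71.00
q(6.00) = -116.00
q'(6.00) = -37.00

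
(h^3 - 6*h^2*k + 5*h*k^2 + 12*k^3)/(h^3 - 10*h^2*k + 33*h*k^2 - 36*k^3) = (h + k)/(h - 3*k)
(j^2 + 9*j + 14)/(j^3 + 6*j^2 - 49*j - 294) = (j + 2)/(j^2 - j - 42)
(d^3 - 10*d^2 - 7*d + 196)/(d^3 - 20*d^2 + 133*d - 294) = (d + 4)/(d - 6)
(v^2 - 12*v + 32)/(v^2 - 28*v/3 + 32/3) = 3*(v - 4)/(3*v - 4)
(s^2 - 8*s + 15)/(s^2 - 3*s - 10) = (s - 3)/(s + 2)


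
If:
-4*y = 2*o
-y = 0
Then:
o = 0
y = 0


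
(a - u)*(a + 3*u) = a^2 + 2*a*u - 3*u^2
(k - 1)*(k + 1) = k^2 - 1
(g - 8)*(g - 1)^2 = g^3 - 10*g^2 + 17*g - 8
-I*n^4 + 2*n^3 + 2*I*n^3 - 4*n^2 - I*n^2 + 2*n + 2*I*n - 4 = (n - 2)*(n - I)*(n + 2*I)*(-I*n + 1)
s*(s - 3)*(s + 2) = s^3 - s^2 - 6*s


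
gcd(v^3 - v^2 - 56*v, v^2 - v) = v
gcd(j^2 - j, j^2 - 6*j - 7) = 1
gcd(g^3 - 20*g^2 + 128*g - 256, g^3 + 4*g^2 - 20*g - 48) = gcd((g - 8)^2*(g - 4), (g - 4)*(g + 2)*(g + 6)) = g - 4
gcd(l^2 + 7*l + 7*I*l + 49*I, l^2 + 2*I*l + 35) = l + 7*I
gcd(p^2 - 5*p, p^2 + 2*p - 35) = p - 5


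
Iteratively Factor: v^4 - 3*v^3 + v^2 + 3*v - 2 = (v - 1)*(v^3 - 2*v^2 - v + 2) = (v - 1)*(v + 1)*(v^2 - 3*v + 2) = (v - 2)*(v - 1)*(v + 1)*(v - 1)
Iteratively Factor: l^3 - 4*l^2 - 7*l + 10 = (l - 5)*(l^2 + l - 2) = (l - 5)*(l - 1)*(l + 2)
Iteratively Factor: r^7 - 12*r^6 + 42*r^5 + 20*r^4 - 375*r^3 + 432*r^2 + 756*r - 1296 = (r + 2)*(r^6 - 14*r^5 + 70*r^4 - 120*r^3 - 135*r^2 + 702*r - 648) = (r - 3)*(r + 2)*(r^5 - 11*r^4 + 37*r^3 - 9*r^2 - 162*r + 216) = (r - 3)^2*(r + 2)*(r^4 - 8*r^3 + 13*r^2 + 30*r - 72) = (r - 3)^3*(r + 2)*(r^3 - 5*r^2 - 2*r + 24) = (r - 4)*(r - 3)^3*(r + 2)*(r^2 - r - 6) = (r - 4)*(r - 3)^3*(r + 2)^2*(r - 3)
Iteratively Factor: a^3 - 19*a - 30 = (a + 2)*(a^2 - 2*a - 15) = (a - 5)*(a + 2)*(a + 3)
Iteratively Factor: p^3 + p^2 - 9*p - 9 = (p + 3)*(p^2 - 2*p - 3) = (p - 3)*(p + 3)*(p + 1)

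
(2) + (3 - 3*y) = 5 - 3*y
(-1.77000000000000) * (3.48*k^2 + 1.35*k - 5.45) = -6.1596*k^2 - 2.3895*k + 9.6465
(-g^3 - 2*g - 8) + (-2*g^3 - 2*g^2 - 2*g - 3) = -3*g^3 - 2*g^2 - 4*g - 11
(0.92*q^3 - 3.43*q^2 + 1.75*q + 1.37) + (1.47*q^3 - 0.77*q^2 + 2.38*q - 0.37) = 2.39*q^3 - 4.2*q^2 + 4.13*q + 1.0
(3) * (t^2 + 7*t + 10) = 3*t^2 + 21*t + 30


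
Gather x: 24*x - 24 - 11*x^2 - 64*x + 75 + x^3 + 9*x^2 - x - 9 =x^3 - 2*x^2 - 41*x + 42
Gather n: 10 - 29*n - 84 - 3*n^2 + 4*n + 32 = -3*n^2 - 25*n - 42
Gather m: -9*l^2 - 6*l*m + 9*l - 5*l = -9*l^2 - 6*l*m + 4*l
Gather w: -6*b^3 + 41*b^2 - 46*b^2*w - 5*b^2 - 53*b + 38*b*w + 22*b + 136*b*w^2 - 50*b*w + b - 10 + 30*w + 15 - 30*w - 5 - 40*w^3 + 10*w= -6*b^3 + 36*b^2 + 136*b*w^2 - 30*b - 40*w^3 + w*(-46*b^2 - 12*b + 10)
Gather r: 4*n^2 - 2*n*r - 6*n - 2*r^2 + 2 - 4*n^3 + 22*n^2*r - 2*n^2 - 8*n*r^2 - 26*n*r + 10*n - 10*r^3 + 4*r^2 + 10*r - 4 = -4*n^3 + 2*n^2 + 4*n - 10*r^3 + r^2*(2 - 8*n) + r*(22*n^2 - 28*n + 10) - 2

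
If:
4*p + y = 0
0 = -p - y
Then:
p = 0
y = 0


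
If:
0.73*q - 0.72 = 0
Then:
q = 0.99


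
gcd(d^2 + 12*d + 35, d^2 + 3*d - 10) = d + 5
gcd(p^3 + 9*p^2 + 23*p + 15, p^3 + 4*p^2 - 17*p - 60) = p^2 + 8*p + 15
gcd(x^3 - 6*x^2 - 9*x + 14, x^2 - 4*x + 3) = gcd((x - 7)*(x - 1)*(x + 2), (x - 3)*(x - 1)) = x - 1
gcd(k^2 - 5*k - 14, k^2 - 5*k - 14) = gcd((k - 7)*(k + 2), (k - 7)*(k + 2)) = k^2 - 5*k - 14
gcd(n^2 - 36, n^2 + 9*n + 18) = n + 6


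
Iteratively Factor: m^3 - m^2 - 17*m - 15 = (m - 5)*(m^2 + 4*m + 3) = (m - 5)*(m + 3)*(m + 1)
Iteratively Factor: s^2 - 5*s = (s)*(s - 5)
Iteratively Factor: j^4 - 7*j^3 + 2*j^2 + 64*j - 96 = (j - 4)*(j^3 - 3*j^2 - 10*j + 24) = (j - 4)^2*(j^2 + j - 6) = (j - 4)^2*(j - 2)*(j + 3)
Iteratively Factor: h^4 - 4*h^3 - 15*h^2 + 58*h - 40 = (h - 1)*(h^3 - 3*h^2 - 18*h + 40) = (h - 5)*(h - 1)*(h^2 + 2*h - 8) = (h - 5)*(h - 1)*(h + 4)*(h - 2)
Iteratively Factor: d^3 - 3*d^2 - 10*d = (d)*(d^2 - 3*d - 10) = d*(d - 5)*(d + 2)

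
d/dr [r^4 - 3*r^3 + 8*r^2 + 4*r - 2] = 4*r^3 - 9*r^2 + 16*r + 4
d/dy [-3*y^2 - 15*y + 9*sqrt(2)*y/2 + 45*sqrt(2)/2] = -6*y - 15 + 9*sqrt(2)/2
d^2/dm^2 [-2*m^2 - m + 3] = -4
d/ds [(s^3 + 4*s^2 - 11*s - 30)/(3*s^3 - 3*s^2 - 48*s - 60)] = 5*(-s^2 + 2*s - 13)/(3*(s^4 - 6*s^3 - 11*s^2 + 60*s + 100))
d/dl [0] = 0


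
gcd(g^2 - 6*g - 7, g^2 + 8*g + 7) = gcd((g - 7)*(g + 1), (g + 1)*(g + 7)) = g + 1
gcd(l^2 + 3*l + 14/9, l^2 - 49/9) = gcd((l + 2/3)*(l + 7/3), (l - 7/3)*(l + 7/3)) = l + 7/3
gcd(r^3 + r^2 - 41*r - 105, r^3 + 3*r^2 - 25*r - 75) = r^2 + 8*r + 15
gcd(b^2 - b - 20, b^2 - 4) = 1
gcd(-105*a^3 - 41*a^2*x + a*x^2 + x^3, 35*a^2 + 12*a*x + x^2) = 5*a + x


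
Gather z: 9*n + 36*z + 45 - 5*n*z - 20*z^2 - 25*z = 9*n - 20*z^2 + z*(11 - 5*n) + 45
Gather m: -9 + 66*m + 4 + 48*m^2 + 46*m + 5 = 48*m^2 + 112*m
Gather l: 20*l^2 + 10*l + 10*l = 20*l^2 + 20*l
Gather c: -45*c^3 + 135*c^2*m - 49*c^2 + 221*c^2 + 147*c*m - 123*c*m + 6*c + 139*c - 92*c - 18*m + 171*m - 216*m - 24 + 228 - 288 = -45*c^3 + c^2*(135*m + 172) + c*(24*m + 53) - 63*m - 84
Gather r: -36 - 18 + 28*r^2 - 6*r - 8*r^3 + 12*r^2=-8*r^3 + 40*r^2 - 6*r - 54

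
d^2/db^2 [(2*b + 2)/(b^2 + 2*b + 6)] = 4*(3*(-b - 1)*(b^2 + 2*b + 6) + 4*(b + 1)^3)/(b^2 + 2*b + 6)^3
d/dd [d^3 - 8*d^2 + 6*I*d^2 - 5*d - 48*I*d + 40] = 3*d^2 + d*(-16 + 12*I) - 5 - 48*I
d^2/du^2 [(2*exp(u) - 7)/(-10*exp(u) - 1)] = (720*exp(u) - 72)*exp(u)/(1000*exp(3*u) + 300*exp(2*u) + 30*exp(u) + 1)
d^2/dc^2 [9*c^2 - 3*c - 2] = 18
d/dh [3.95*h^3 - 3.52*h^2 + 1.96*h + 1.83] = 11.85*h^2 - 7.04*h + 1.96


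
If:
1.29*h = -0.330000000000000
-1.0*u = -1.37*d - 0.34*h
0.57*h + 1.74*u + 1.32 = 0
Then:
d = -0.43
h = -0.26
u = -0.67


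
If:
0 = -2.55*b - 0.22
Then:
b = -0.09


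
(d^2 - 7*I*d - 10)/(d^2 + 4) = (d - 5*I)/(d + 2*I)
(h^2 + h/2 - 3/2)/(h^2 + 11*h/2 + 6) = (h - 1)/(h + 4)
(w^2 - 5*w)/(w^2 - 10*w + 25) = w/(w - 5)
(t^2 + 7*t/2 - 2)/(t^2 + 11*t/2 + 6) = (2*t - 1)/(2*t + 3)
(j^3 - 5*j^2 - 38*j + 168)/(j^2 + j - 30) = (j^2 - 11*j + 28)/(j - 5)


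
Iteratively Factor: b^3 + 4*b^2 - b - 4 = (b - 1)*(b^2 + 5*b + 4) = (b - 1)*(b + 4)*(b + 1)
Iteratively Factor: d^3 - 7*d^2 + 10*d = (d - 5)*(d^2 - 2*d) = d*(d - 5)*(d - 2)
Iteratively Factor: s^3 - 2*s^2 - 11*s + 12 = (s - 4)*(s^2 + 2*s - 3) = (s - 4)*(s + 3)*(s - 1)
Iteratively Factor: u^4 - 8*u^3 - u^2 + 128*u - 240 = (u - 5)*(u^3 - 3*u^2 - 16*u + 48) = (u - 5)*(u + 4)*(u^2 - 7*u + 12) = (u - 5)*(u - 3)*(u + 4)*(u - 4)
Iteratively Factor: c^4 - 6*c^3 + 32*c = (c + 2)*(c^3 - 8*c^2 + 16*c) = (c - 4)*(c + 2)*(c^2 - 4*c) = (c - 4)^2*(c + 2)*(c)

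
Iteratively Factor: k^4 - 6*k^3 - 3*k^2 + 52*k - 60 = (k - 2)*(k^3 - 4*k^2 - 11*k + 30) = (k - 5)*(k - 2)*(k^2 + k - 6) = (k - 5)*(k - 2)*(k + 3)*(k - 2)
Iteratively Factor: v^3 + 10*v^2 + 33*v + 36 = (v + 3)*(v^2 + 7*v + 12) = (v + 3)*(v + 4)*(v + 3)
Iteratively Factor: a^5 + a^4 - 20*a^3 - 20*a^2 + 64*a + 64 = (a - 2)*(a^4 + 3*a^3 - 14*a^2 - 48*a - 32) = (a - 4)*(a - 2)*(a^3 + 7*a^2 + 14*a + 8) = (a - 4)*(a - 2)*(a + 1)*(a^2 + 6*a + 8) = (a - 4)*(a - 2)*(a + 1)*(a + 4)*(a + 2)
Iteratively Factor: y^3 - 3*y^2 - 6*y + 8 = (y - 1)*(y^2 - 2*y - 8) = (y - 1)*(y + 2)*(y - 4)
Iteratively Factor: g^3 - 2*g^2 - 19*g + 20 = (g + 4)*(g^2 - 6*g + 5) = (g - 1)*(g + 4)*(g - 5)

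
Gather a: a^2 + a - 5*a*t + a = a^2 + a*(2 - 5*t)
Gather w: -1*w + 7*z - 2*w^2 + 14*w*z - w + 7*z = -2*w^2 + w*(14*z - 2) + 14*z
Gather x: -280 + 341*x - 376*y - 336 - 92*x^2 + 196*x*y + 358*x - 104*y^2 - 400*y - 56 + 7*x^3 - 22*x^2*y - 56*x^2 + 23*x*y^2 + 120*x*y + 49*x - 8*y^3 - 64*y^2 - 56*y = 7*x^3 + x^2*(-22*y - 148) + x*(23*y^2 + 316*y + 748) - 8*y^3 - 168*y^2 - 832*y - 672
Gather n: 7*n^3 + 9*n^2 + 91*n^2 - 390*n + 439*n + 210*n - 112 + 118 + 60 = 7*n^3 + 100*n^2 + 259*n + 66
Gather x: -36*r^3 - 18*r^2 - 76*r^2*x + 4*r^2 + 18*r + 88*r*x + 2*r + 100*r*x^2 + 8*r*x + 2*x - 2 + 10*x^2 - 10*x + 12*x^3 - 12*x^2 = -36*r^3 - 14*r^2 + 20*r + 12*x^3 + x^2*(100*r - 2) + x*(-76*r^2 + 96*r - 8) - 2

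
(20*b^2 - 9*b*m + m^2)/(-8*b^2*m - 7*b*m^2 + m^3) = (-20*b^2 + 9*b*m - m^2)/(m*(8*b^2 + 7*b*m - m^2))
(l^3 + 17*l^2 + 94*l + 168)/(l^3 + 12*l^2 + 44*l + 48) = (l + 7)/(l + 2)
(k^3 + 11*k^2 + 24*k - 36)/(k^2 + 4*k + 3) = (k^3 + 11*k^2 + 24*k - 36)/(k^2 + 4*k + 3)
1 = 1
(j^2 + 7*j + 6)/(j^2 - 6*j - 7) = (j + 6)/(j - 7)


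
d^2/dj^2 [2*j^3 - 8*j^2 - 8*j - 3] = 12*j - 16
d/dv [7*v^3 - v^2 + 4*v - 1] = 21*v^2 - 2*v + 4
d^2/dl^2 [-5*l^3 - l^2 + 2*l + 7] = -30*l - 2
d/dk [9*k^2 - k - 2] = 18*k - 1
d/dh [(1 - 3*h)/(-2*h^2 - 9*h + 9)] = 2*(-3*h^2 + 2*h - 9)/(4*h^4 + 36*h^3 + 45*h^2 - 162*h + 81)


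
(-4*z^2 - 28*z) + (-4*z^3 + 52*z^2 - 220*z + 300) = -4*z^3 + 48*z^2 - 248*z + 300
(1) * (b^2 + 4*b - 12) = b^2 + 4*b - 12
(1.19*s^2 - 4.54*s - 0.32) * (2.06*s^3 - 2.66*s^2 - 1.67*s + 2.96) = 2.4514*s^5 - 12.5178*s^4 + 9.4299*s^3 + 11.9554*s^2 - 12.904*s - 0.9472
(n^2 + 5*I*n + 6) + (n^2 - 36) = 2*n^2 + 5*I*n - 30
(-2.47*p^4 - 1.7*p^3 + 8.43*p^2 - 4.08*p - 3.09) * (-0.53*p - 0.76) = 1.3091*p^5 + 2.7782*p^4 - 3.1759*p^3 - 4.2444*p^2 + 4.7385*p + 2.3484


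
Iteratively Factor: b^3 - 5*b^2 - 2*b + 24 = (b + 2)*(b^2 - 7*b + 12) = (b - 4)*(b + 2)*(b - 3)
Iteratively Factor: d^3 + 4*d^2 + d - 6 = (d - 1)*(d^2 + 5*d + 6) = (d - 1)*(d + 2)*(d + 3)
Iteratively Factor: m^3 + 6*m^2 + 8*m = (m + 2)*(m^2 + 4*m) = m*(m + 2)*(m + 4)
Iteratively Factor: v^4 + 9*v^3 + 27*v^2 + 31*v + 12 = (v + 1)*(v^3 + 8*v^2 + 19*v + 12) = (v + 1)^2*(v^2 + 7*v + 12) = (v + 1)^2*(v + 3)*(v + 4)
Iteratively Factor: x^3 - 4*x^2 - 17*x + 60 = (x - 3)*(x^2 - x - 20) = (x - 5)*(x - 3)*(x + 4)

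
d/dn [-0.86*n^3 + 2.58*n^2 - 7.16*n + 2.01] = -2.58*n^2 + 5.16*n - 7.16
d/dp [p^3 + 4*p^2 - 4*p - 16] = 3*p^2 + 8*p - 4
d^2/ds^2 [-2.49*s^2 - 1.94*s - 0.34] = -4.98000000000000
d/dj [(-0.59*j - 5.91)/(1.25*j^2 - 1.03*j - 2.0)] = (0.7375*j^2 + 14.775*j - 4.9073)/(1.5625*j^4 - 2.575*j^3 - 3.9391*j^2 + 4.12*j + 4.0)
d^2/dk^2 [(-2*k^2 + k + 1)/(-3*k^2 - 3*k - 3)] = 2*(-k^3 - 3*k^2 + 1)/(k^6 + 3*k^5 + 6*k^4 + 7*k^3 + 6*k^2 + 3*k + 1)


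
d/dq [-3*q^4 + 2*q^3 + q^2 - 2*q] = -12*q^3 + 6*q^2 + 2*q - 2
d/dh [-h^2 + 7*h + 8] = 7 - 2*h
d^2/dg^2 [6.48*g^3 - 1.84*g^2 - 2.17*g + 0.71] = 38.88*g - 3.68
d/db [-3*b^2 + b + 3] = 1 - 6*b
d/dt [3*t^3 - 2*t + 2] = 9*t^2 - 2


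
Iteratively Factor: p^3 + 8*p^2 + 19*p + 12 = (p + 4)*(p^2 + 4*p + 3) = (p + 1)*(p + 4)*(p + 3)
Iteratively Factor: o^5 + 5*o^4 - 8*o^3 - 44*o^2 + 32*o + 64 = (o + 4)*(o^4 + o^3 - 12*o^2 + 4*o + 16) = (o - 2)*(o + 4)*(o^3 + 3*o^2 - 6*o - 8) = (o - 2)*(o + 4)^2*(o^2 - o - 2) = (o - 2)*(o + 1)*(o + 4)^2*(o - 2)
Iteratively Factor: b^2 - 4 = (b + 2)*(b - 2)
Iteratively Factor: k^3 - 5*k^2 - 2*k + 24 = (k - 4)*(k^2 - k - 6) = (k - 4)*(k - 3)*(k + 2)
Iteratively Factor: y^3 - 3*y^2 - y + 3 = (y + 1)*(y^2 - 4*y + 3) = (y - 3)*(y + 1)*(y - 1)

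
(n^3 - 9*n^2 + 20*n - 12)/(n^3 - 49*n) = (n^3 - 9*n^2 + 20*n - 12)/(n*(n^2 - 49))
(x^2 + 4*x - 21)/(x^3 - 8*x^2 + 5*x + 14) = (x^2 + 4*x - 21)/(x^3 - 8*x^2 + 5*x + 14)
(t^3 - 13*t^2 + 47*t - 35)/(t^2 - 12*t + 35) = t - 1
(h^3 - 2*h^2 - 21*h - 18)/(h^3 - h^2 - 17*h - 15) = (h - 6)/(h - 5)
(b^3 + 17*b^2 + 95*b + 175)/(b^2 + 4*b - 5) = (b^2 + 12*b + 35)/(b - 1)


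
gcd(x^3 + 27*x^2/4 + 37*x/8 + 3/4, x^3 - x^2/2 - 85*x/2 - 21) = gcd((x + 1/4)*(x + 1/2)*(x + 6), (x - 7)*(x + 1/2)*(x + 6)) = x^2 + 13*x/2 + 3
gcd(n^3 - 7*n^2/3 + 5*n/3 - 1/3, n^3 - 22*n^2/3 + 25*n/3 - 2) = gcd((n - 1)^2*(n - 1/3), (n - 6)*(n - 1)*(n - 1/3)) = n^2 - 4*n/3 + 1/3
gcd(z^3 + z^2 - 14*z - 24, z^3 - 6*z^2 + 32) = z^2 - 2*z - 8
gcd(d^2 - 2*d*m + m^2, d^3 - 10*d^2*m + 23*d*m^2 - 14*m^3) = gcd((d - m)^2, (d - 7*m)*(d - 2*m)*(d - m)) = d - m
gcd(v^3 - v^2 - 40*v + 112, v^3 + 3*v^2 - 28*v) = v^2 + 3*v - 28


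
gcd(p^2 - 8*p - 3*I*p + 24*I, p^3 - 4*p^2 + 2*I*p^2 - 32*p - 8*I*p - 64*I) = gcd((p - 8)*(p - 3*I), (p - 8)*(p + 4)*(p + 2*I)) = p - 8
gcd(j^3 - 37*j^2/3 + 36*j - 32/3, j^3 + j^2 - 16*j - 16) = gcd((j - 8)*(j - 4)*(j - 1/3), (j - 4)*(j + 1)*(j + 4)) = j - 4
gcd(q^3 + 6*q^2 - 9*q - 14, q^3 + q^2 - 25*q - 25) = q + 1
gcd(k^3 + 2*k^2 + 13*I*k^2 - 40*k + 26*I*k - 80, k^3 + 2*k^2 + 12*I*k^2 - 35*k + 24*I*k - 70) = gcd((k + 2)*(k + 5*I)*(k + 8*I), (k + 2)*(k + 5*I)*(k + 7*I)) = k^2 + k*(2 + 5*I) + 10*I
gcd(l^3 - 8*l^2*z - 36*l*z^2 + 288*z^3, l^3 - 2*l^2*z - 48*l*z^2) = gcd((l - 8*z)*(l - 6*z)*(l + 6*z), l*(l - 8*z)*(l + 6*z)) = -l^2 + 2*l*z + 48*z^2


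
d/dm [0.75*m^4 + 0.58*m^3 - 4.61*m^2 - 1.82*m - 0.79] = 3.0*m^3 + 1.74*m^2 - 9.22*m - 1.82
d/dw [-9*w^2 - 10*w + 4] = -18*w - 10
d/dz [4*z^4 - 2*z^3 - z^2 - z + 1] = 16*z^3 - 6*z^2 - 2*z - 1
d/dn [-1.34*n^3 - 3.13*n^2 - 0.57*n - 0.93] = -4.02*n^2 - 6.26*n - 0.57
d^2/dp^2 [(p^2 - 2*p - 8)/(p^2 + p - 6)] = 2*(-3*p^3 - 6*p^2 - 60*p - 32)/(p^6 + 3*p^5 - 15*p^4 - 35*p^3 + 90*p^2 + 108*p - 216)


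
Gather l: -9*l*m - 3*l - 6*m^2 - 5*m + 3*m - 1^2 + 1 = l*(-9*m - 3) - 6*m^2 - 2*m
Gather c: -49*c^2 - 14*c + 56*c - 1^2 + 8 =-49*c^2 + 42*c + 7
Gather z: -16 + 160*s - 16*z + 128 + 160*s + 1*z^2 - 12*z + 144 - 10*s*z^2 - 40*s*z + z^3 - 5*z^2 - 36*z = 320*s + z^3 + z^2*(-10*s - 4) + z*(-40*s - 64) + 256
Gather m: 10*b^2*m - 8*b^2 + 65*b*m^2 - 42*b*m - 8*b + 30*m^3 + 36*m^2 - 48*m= -8*b^2 - 8*b + 30*m^3 + m^2*(65*b + 36) + m*(10*b^2 - 42*b - 48)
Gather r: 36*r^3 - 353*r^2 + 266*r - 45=36*r^3 - 353*r^2 + 266*r - 45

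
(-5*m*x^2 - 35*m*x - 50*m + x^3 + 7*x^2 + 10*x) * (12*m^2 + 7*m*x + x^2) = -60*m^3*x^2 - 420*m^3*x - 600*m^3 - 23*m^2*x^3 - 161*m^2*x^2 - 230*m^2*x + 2*m*x^4 + 14*m*x^3 + 20*m*x^2 + x^5 + 7*x^4 + 10*x^3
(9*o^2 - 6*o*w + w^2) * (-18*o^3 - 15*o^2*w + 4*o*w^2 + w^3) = -162*o^5 - 27*o^4*w + 108*o^3*w^2 - 30*o^2*w^3 - 2*o*w^4 + w^5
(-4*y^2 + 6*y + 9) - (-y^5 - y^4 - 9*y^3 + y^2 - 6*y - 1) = y^5 + y^4 + 9*y^3 - 5*y^2 + 12*y + 10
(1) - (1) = 0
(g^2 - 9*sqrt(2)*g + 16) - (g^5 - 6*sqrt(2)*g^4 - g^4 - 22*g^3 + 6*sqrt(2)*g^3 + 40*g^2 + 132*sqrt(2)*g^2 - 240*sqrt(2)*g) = -g^5 + g^4 + 6*sqrt(2)*g^4 - 6*sqrt(2)*g^3 + 22*g^3 - 132*sqrt(2)*g^2 - 39*g^2 + 231*sqrt(2)*g + 16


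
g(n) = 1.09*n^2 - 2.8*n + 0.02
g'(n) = 2.18*n - 2.8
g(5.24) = 15.28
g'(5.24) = 8.62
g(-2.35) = 12.62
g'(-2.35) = -7.92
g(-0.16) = 0.50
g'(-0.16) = -3.15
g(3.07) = 1.70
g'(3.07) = 3.89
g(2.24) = -0.78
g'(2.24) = 2.08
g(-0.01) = 0.05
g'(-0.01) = -2.82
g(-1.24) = 5.17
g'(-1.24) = -5.50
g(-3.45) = 22.65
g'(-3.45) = -10.32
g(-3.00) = 18.23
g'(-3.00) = -9.34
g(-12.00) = 190.58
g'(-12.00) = -28.96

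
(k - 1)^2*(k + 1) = k^3 - k^2 - k + 1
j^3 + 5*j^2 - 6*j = j*(j - 1)*(j + 6)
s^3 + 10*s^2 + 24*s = s*(s + 4)*(s + 6)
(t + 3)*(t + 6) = t^2 + 9*t + 18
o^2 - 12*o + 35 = (o - 7)*(o - 5)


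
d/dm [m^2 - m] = 2*m - 1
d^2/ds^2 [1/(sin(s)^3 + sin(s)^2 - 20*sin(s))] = (-9*sin(s)^3 - 11*sin(s)^2 + 48*sin(s) + 76 - 514/sin(s) - 120/sin(s)^2 + 800/sin(s)^3)/((sin(s) - 4)^3*(sin(s) + 5)^3)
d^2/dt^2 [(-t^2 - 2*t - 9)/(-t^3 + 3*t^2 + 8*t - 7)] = 2*(t^6 + 6*t^5 + 60*t^4 - 255*t^3 + 6*t^2 + 585*t + 926)/(t^9 - 9*t^8 + 3*t^7 + 138*t^6 - 150*t^5 - 723*t^4 + 643*t^3 + 903*t^2 - 1176*t + 343)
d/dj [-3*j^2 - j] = -6*j - 1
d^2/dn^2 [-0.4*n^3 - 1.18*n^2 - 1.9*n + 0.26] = -2.4*n - 2.36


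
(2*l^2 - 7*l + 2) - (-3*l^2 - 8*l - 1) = 5*l^2 + l + 3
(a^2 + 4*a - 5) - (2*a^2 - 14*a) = -a^2 + 18*a - 5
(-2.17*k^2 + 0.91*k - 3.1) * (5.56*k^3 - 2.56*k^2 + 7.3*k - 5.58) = -12.0652*k^5 + 10.6148*k^4 - 35.4066*k^3 + 26.6876*k^2 - 27.7078*k + 17.298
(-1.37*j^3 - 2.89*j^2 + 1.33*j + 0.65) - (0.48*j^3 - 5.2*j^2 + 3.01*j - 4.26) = -1.85*j^3 + 2.31*j^2 - 1.68*j + 4.91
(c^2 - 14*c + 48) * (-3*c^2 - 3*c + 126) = -3*c^4 + 39*c^3 + 24*c^2 - 1908*c + 6048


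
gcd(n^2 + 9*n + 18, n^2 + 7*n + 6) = n + 6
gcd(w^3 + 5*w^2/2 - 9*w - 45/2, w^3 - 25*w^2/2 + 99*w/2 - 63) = w - 3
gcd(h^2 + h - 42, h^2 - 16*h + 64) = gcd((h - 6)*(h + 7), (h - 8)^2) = 1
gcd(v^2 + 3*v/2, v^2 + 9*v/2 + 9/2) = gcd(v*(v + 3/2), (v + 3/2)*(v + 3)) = v + 3/2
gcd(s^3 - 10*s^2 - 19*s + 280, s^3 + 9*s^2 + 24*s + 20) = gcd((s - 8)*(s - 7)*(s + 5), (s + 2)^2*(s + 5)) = s + 5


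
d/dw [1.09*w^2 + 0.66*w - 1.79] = 2.18*w + 0.66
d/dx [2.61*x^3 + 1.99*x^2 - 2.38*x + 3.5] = 7.83*x^2 + 3.98*x - 2.38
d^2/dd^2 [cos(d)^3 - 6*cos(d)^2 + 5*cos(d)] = -23*cos(d)/4 + 12*cos(2*d) - 9*cos(3*d)/4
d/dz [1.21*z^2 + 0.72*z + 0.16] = 2.42*z + 0.72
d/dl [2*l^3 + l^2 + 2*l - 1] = 6*l^2 + 2*l + 2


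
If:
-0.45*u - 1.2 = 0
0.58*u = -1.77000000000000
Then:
No Solution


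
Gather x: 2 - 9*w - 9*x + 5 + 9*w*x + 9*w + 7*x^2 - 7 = 7*x^2 + x*(9*w - 9)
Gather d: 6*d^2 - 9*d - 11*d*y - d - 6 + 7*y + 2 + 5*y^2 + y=6*d^2 + d*(-11*y - 10) + 5*y^2 + 8*y - 4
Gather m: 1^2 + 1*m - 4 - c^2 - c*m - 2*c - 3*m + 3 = -c^2 - 2*c + m*(-c - 2)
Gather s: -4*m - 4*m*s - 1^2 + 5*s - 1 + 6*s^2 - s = -4*m + 6*s^2 + s*(4 - 4*m) - 2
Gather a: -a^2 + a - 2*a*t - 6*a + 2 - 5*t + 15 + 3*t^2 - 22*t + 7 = -a^2 + a*(-2*t - 5) + 3*t^2 - 27*t + 24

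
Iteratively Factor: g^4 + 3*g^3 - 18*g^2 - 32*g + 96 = (g - 3)*(g^3 + 6*g^2 - 32) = (g - 3)*(g + 4)*(g^2 + 2*g - 8) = (g - 3)*(g - 2)*(g + 4)*(g + 4)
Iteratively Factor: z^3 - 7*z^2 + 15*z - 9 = (z - 3)*(z^2 - 4*z + 3) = (z - 3)*(z - 1)*(z - 3)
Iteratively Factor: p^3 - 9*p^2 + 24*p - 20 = (p - 5)*(p^2 - 4*p + 4) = (p - 5)*(p - 2)*(p - 2)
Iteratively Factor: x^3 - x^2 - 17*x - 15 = (x + 3)*(x^2 - 4*x - 5) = (x - 5)*(x + 3)*(x + 1)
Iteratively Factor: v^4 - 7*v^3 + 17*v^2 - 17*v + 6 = (v - 1)*(v^3 - 6*v^2 + 11*v - 6) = (v - 2)*(v - 1)*(v^2 - 4*v + 3) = (v - 3)*(v - 2)*(v - 1)*(v - 1)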